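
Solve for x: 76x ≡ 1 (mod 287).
34

gcd(76, 287) = 1, so the inverse exists.
Extended Euclidean algorithm on (287, 76):
287 = 3 × 76 + 59  ⟹  59 = (1)·287 + (-3)·76
76 = 1 × 59 + 17  ⟹  17 = (-1)·287 + (4)·76
59 = 3 × 17 + 8  ⟹  8 = (4)·287 + (-15)·76
17 = 2 × 8 + 1  ⟹  1 = (-9)·287 + (34)·76
So (34)·76 ≡ 1 (mod 287), i.e. 76^(-1) ≡ 34 (mod 287).
Check: 76 × 34 = 2584 ≡ 1 (mod 287)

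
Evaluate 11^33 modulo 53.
25

Repeated squaring. Binary of 33 = 100001.
11^1 ≡ 11 (mod 53); 11^2 ≡ 15 (mod 53); 11^4 ≡ 13 (mod 53); 11^8 ≡ 10 (mod 53); 11^16 ≡ 47 (mod 53); 11^32 ≡ 36 (mod 53)
11^33 = 11^1 × 11^32 ≡ 25 (mod 53)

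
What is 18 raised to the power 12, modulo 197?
135

Repeated squaring. Binary of 12 = 1100.
18^1 ≡ 18 (mod 197); 18^2 ≡ 127 (mod 197); 18^4 ≡ 172 (mod 197); 18^8 ≡ 34 (mod 197)
18^12 = 18^4 × 18^8 ≡ 135 (mod 197)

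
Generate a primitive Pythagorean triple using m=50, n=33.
(1411, 3300, 3589)

Euclid's formula: a = m² - n², b = 2mn, c = m² + n²
m = 50, n = 33
a = 50² - 33² = 2500 - 1089 = 1411
b = 2 × 50 × 33 = 3300
c = 50² + 33² = 2500 + 1089 = 3589
Verification: 1411² + 3300² = 1990921 + 10890000 = 12880921 = 3589² ✓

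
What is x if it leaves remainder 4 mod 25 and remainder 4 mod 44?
4

Using Chinese Remainder Theorem:
M = 25 × 44 = 1100
M1 = 44, M2 = 25
y1 = 44^(-1) mod 25 = 4
y2 = 25^(-1) mod 44 = 37
x = (4×44×4 + 4×25×37) mod 1100 = 4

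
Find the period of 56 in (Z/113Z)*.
28

113 is prime, so ord(56) divides φ(113) = 112.
Divisors of 112: 1, 2, 4, 7, 8, 14, 16, 28, 56, 112.
Repeated squaring: 56^1 ≡ 56, 56^2 ≡ 85, 56^4 ≡ 106, 56^8 ≡ 49, 56^16 ≡ 28, 56^32 ≡ 106, 56^64 ≡ 49 (mod 113).
Test 56^d mod 113 for each divisor d in increasing order:
56^1 ≡ 56
56^2 ≡ 85
56^4 ≡ 106
56^7 = 56^4·56^2·56^1 ≡ 15
56^8 ≡ 49
56^14 = 56^8·56^4·56^2 ≡ 112
56^16 ≡ 28
56^28 = 56^16·56^8·56^4 ≡ 1  ← first divisor giving 1
The order is 28.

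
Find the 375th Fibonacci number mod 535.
75

Matrix identity: Q^n = [[F_(n+1), F_n], [F_n, F_(n-1)]] with Q = [[1,1],[1,0]].
n = 375 = 101110111₂. Square-and-multiply, entries mod 535:
Q^1 = [[1,1],[1,0]]
Q^2 = (Q^1)² = [[2,1],[1,1]]
Q^5 = (Q^2)²·Q = [[8,5],[5,3]]
Q^11 = (Q^5)²·Q = [[144,89],[89,55]]
Q^23 = (Q^11)²·Q = [[358,302],[302,56]]
Q^46 = (Q^23)² = [[18,373],[373,180]]
Q^93 = (Q^46)²·Q = [[377,353],[353,24]]
Q^187 = (Q^93)²·Q = [[86,308],[308,313]]
Q^375 = (Q^187)²·Q = [[452,75],[75,377]]
F_375 mod 535 = Q^375[0][1] = 75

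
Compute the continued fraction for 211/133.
[1; 1, 1, 2, 2, 1, 1, 4]

Euclidean algorithm steps:
211 = 1 × 133 + 78
133 = 1 × 78 + 55
78 = 1 × 55 + 23
55 = 2 × 23 + 9
23 = 2 × 9 + 5
9 = 1 × 5 + 4
5 = 1 × 4 + 1
4 = 4 × 1 + 0
Continued fraction: [1; 1, 1, 2, 2, 1, 1, 4]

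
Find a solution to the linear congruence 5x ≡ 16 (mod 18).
x ≡ 14 (mod 18)

gcd(5, 18) = 1, which divides 16, so solutions exist.
Find 5^(-1) mod 18 by the extended Euclidean algorithm:
18 = 3 × 5 + 3  ⟹  3 = (1)·18 + (-3)·5
5 = 1 × 3 + 2  ⟹  2 = (-1)·18 + (4)·5
3 = 1 × 2 + 1  ⟹  1 = (2)·18 + (-7)·5
So (-7)·5 ≡ 1 (mod 18), i.e. 5^(-1) ≡ -7 ≡ 11 (mod 18).
x ≡ 11 × 16 = 176 ≡ 14 (mod 18).
Check: 5 × 14 = 70 ≡ 16 (mod 18).
Unique solution: x ≡ 14 (mod 18)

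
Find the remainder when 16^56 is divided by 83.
23

Repeated squaring. Binary of 56 = 111000.
16^1 ≡ 16 (mod 83); 16^2 ≡ 7 (mod 83); 16^4 ≡ 49 (mod 83); 16^8 ≡ 77 (mod 83); 16^16 ≡ 36 (mod 83); 16^32 ≡ 51 (mod 83)
16^56 = 16^8 × 16^16 × 16^32 ≡ 23 (mod 83)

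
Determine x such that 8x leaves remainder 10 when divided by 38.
x ≡ 6 (mod 19)

gcd(8, 38) = 2, which divides 10, so solutions exist.
Divide through by 2: 4x ≡ 5 (mod 19).
Find 4^(-1) mod 19 by the extended Euclidean algorithm:
19 = 4 × 4 + 3  ⟹  3 = (1)·19 + (-4)·4
4 = 1 × 3 + 1  ⟹  1 = (-1)·19 + (5)·4
So (5)·4 ≡ 1 (mod 19), i.e. 4^(-1) ≡ 5 (mod 19).
x ≡ 5 × 5 = 25 ≡ 6 (mod 19).
Check: 8 × 6 = 48 ≡ 10 (mod 38).
x ≡ 6 (mod 19), giving 2 solutions mod 38.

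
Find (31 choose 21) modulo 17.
15

Using Lucas' theorem:
Write n=31 and k=21 in base 17:
n in base 17: [1, 14]
k in base 17: [1, 4]
C(31,21) mod 17 = ∏ C(n_i, k_i) mod 17
Digit binomials (mod 17): C(1,1) = 1; C(14,4) = 1001 ≡ 15
Product: 1 × 15 = 15 ≡ 15 (mod 17)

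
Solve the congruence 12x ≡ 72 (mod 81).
x ≡ 6 (mod 27)

gcd(12, 81) = 3, which divides 72, so solutions exist.
Divide through by 3: 4x ≡ 24 (mod 27).
Find 4^(-1) mod 27 by the extended Euclidean algorithm:
27 = 6 × 4 + 3  ⟹  3 = (1)·27 + (-6)·4
4 = 1 × 3 + 1  ⟹  1 = (-1)·27 + (7)·4
So (7)·4 ≡ 1 (mod 27), i.e. 4^(-1) ≡ 7 (mod 27).
x ≡ 7 × 24 = 168 ≡ 6 (mod 27).
Check: 12 × 6 = 72 ≡ 72 (mod 81).
x ≡ 6 (mod 27), giving 3 solutions mod 81.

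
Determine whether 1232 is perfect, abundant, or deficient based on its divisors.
abundant

Proper divisors of 1232: sum = 1 + 2 + 4 + 7 + 8 + 11 + 14 + 16 + ... + 154 + 176 + 308 + 616 (19 divisors) = 1744
Since 1744 > 1232, 1232 is abundant.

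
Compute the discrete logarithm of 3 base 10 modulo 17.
11

Baby-step giant-step with step n = ⌈√17⌉ = 5.
Baby steps 10^j mod 17 (j:value) for j=0..4: 0:1, 1:10, 2:15, 3:14, 4:4.
Giant-step multiplier: 10^(-5) ≡ 10^(16-5) = 10^11 ≡ 3 (mod 17).
Giant steps γ_i = 3·3^i mod 17: γ_0=3, γ_1=9, γ_2=10 (in table at j=1).
x = i·n + j = 2·5 + 1 = 11.
Check: 10^11 ≡ 3 (mod 17).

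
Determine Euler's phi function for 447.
296

447 = 3 × 149
φ(n) = n × ∏(1 - 1/p) for each prime p dividing n
φ(447) = 447 × (1 - 1/3) × (1 - 1/149) = 296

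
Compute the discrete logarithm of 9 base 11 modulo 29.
6

Baby-step giant-step with step n = ⌈√29⌉ = 6.
Baby steps 11^j mod 29 (j:value) for j=0..5: 0:1, 1:11, 2:5, 3:26, 4:25, 5:14.
Giant-step multiplier: 11^(-6) ≡ 11^(28-6) = 11^22 ≡ 13 (mod 29).
Giant steps γ_i = 9·13^i mod 29: γ_0=9, γ_1=1 (in table at j=0).
x = i·n + j = 1·6 + 0 = 6.
Check: 11^6 ≡ 9 (mod 29).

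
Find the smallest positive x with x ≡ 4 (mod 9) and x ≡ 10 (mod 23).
148

Using Chinese Remainder Theorem:
M = 9 × 23 = 207
M1 = 23, M2 = 9
y1 = 23^(-1) mod 9 = 2
y2 = 9^(-1) mod 23 = 18
x = (4×23×2 + 10×9×18) mod 207 = 148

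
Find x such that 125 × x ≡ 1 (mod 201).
119

gcd(125, 201) = 1, so the inverse exists.
Extended Euclidean algorithm on (201, 125):
201 = 1 × 125 + 76  ⟹  76 = (1)·201 + (-1)·125
125 = 1 × 76 + 49  ⟹  49 = (-1)·201 + (2)·125
76 = 1 × 49 + 27  ⟹  27 = (2)·201 + (-3)·125
49 = 1 × 27 + 22  ⟹  22 = (-3)·201 + (5)·125
27 = 1 × 22 + 5  ⟹  5 = (5)·201 + (-8)·125
22 = 4 × 5 + 2  ⟹  2 = (-23)·201 + (37)·125
5 = 2 × 2 + 1  ⟹  1 = (51)·201 + (-82)·125
So (-82)·125 ≡ 1 (mod 201), i.e. 125^(-1) ≡ -82 ≡ 119 (mod 201).
Check: 125 × 119 = 14875 ≡ 1 (mod 201)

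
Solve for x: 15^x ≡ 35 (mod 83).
31

Baby-step giant-step with step n = ⌈√83⌉ = 10.
Baby steps 15^j mod 83 (j:value) for j=0..9: 0:1, 1:15, 2:59, 3:55, 4:78, 5:8, 6:37, 7:57, 8:25, 9:43.
Giant-step multiplier: 15^(-10) ≡ 15^(82-10) = 15^72 ≡ 48 (mod 83).
Giant steps γ_i = 35·48^i mod 83: γ_0=35, γ_1=20, γ_2=47, γ_3=15 (in table at j=1).
x = i·n + j = 3·10 + 1 = 31.
Check: 15^31 ≡ 35 (mod 83).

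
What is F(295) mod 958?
339

Matrix identity: Q^n = [[F_(n+1), F_n], [F_n, F_(n-1)]] with Q = [[1,1],[1,0]].
n = 295 = 100100111₂. Square-and-multiply, entries mod 958:
Q^1 = [[1,1],[1,0]]
Q^2 = (Q^1)² = [[2,1],[1,1]]
Q^4 = (Q^2)² = [[5,3],[3,2]]
Q^9 = (Q^4)²·Q = [[55,34],[34,21]]
Q^18 = (Q^9)² = [[349,668],[668,639]]
Q^36 = (Q^18)² = [[889,880],[880,9]]
Q^73 = (Q^36)²·Q = [[197,307],[307,848]]
Q^147 = (Q^73)²·Q = [[739,854],[854,843]]
Q^295 = (Q^147)²·Q = [[587,339],[339,248]]
F_295 mod 958 = Q^295[0][1] = 339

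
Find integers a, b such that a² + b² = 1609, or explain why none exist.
3² + 40² (a=3, b=40)

Factorization: 1609 = 1609
By Fermat: n is sum of two squares iff every prime p ≡ 3 (mod 4) appears to even power.
All primes ≡ 3 (mod 4) appear to even power.
Search a = 0, 1, 2, … for 1609 - a² a perfect square: first hit at a = 3: 1609 - 9 = 1600 = 40².
1609 = 3² + 40² = 9 + 1600 ✓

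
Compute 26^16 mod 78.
52

Repeated squaring. Binary of 16 = 10000.
26^1 ≡ 26 (mod 78); 26^2 ≡ 52 (mod 78); 26^4 ≡ 52 (mod 78); 26^8 ≡ 52 (mod 78); 26^16 ≡ 52 (mod 78)
26^16 = 26^16 ≡ 52 (mod 78)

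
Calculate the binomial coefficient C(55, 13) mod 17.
0

Using Lucas' theorem:
Write n=55 and k=13 in base 17:
n in base 17: [3, 4]
k in base 17: [0, 13]
C(55,13) mod 17 = ∏ C(n_i, k_i) mod 17
Digit binomials (mod 17): C(3,0) = 1; C(4,13) = 0 (k_i > n_i)
Product: 1 × 0 = 0 ≡ 0 (mod 17)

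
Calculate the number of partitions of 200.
3972999029388

p(n) counts ways to write n as a sum of positive integers (order ignored).
Euler's pentagonal recurrence: p(k) = p(k-1) + p(k-2) - p(k-5) - p(k-7) + p(k-12) + p(k-15) - ... (offsets j(3j∓1)/2, signs ++--, p(0)=1, p(<0)=0).
DP table for k = 0..199: p(0)=1, p(1)=1, p(2)=2, p(3)=3, p(4)=5, p(5)=7, p(6)=11, p(7)=15, p(8)=22, p(9)=30, p(10)=42, p(11)=56, p(12)=77, p(13)=101, p(14)=135, p(15)=176, p(16)=231, p(17)=297, p(18)=385, p(19)=490, p(20)=627, p(21)=792, p(22)=1002, p(23)=1255, p(24)=1575, p(25)=1958, p(26)=2436, p(27)=3010, p(28)=3718, p(29)=4565, p(30)=5604, p(31)=6842, p(32)=8349, p(33)=10143, p(34)=12310, p(35)=14883, p(36)=17977, p(37)=21637, p(38)=26015, p(39)=31185, p(40)=37338, p(41)=44583, p(42)=53174, p(43)=63261, p(44)=75175, p(45)=89134, p(46)=105558, p(47)=124754, p(48)=147273, p(49)=173525, p(50)=204226, p(51)=239943, p(52)=281589, p(53)=329931, p(54)=386155, p(55)=451276, p(56)=526823, p(57)=614154, p(58)=715220, p(59)=831820, p(60)=966467, p(61)=1121505, p(62)=1300156, p(63)=1505499, p(64)=1741630, p(65)=2012558, p(66)=2323520, p(67)=2679689, p(68)=3087735, p(69)=3554345, p(70)=4087968, p(71)=4697205, p(72)=5392783, p(73)=6185689, p(74)=7089500, p(75)=8118264, p(76)=9289091, p(77)=10619863, p(78)=12132164, p(79)=13848650, p(80)=15796476, p(81)=18004327, p(82)=20506255, p(83)=23338469, p(84)=26543660, p(85)=30167357, p(86)=34262962, p(87)=38887673, p(88)=44108109, p(89)=49995925, p(90)=56634173, p(91)=64112359, p(92)=72533807, p(93)=82010177, p(94)=92669720, p(95)=104651419, p(96)=118114304, p(97)=133230930, p(98)=150198136, p(99)=169229875, p(100)=190569292, p(101)=214481126, p(102)=241265379, p(103)=271248950, p(104)=304801365, p(105)=342325709, p(106)=384276336, p(107)=431149389, p(108)=483502844, p(109)=541946240, p(110)=607163746, p(111)=679903203, p(112)=761002156, p(113)=851376628, p(114)=952050665, p(115)=1064144451, p(116)=1188908248, p(117)=1327710076, p(118)=1482074143, p(119)=1653668665, p(120)=1844349560, p(121)=2056148051, p(122)=2291320912, p(123)=2552338241, p(124)=2841940500, p(125)=3163127352, p(126)=3519222692, p(127)=3913864295, p(128)=4351078600, p(129)=4835271870, p(130)=5371315400, p(131)=5964539504, p(132)=6620830889, p(133)=7346629512, p(134)=8149040695, p(135)=9035836076, p(136)=10015581680, p(137)=11097645016, p(138)=12292341831, p(139)=13610949895, p(140)=15065878135, p(141)=16670689208, p(142)=18440293320, p(143)=20390982757, p(144)=22540654445, p(145)=24908858009, p(146)=27517052599, p(147)=30388671978, p(148)=33549419497, p(149)=37027355200, p(150)=40853235313, p(151)=45060624582, p(152)=49686288421, p(153)=54770336324, p(154)=60356673280, p(155)=66493182097, p(156)=73232243759, p(157)=80630964769, p(158)=88751778802, p(159)=97662728555, p(160)=107438159466, p(161)=118159068427, p(162)=129913904637, p(163)=142798995930, p(164)=156919475295, p(165)=172389800255, p(166)=189334822579, p(167)=207890420102, p(168)=228204732751, p(169)=250438925115, p(170)=274768617130, p(171)=301384802048, p(172)=330495499613, p(173)=362326859895, p(174)=397125074750, p(175)=435157697830, p(176)=476715857290, p(177)=522115831195, p(178)=571701605655, p(179)=625846753120, p(180)=684957390936, p(181)=749474411781, p(182)=819876908323, p(183)=896684817527, p(184)=980462880430, p(185)=1071823774337, p(186)=1171432692373, p(187)=1280011042268, p(188)=1398341745571, p(189)=1527273599625, p(190)=1667727404093, p(191)=1820701100652, p(192)=1987276856363, p(193)=2168627105469, p(194)=2366022741845, p(195)=2580840212973, p(196)=2814570987591, p(197)=3068829878530, p(198)=3345365983698, p(199)=3646072432125.
Final step: p(200) = p(199) + p(198) - p(195) - p(193) + p(188) + p(185) - p(178) - p(174) + p(165) + p(160) - p(149) - p(143) + p(130) + p(123) - p(108) - p(100) + p(83) + p(74) - p(55) - p(45) + p(24) + p(13)
= 3646072432125 + 3345365983698 - 2580840212973 - 2168627105469 + 1398341745571 + 1071823774337 - 571701605655 - 397125074750 + 172389800255 + 107438159466 - 37027355200 - 20390982757 + 5371315400 + 2552338241 - 483502844 - 190569292 + 23338469 + 7089500 - 451276 - 89134 + 1575 + 101
= 3972999029388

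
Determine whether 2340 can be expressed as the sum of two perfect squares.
6² + 48² (a=6, b=48)

Factorization: 2340 = 2^2 × 3^2 × 5 × 13
By Fermat: n is sum of two squares iff every prime p ≡ 3 (mod 4) appears to even power.
All primes ≡ 3 (mod 4) appear to even power.
Search a = 0, 1, 2, … for 2340 - a² a perfect square: first hit at a = 6: 2340 - 36 = 2304 = 48².
2340 = 6² + 48² = 36 + 2304 ✓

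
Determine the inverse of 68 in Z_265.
152

gcd(68, 265) = 1, so the inverse exists.
Extended Euclidean algorithm on (265, 68):
265 = 3 × 68 + 61  ⟹  61 = (1)·265 + (-3)·68
68 = 1 × 61 + 7  ⟹  7 = (-1)·265 + (4)·68
61 = 8 × 7 + 5  ⟹  5 = (9)·265 + (-35)·68
7 = 1 × 5 + 2  ⟹  2 = (-10)·265 + (39)·68
5 = 2 × 2 + 1  ⟹  1 = (29)·265 + (-113)·68
So (-113)·68 ≡ 1 (mod 265), i.e. 68^(-1) ≡ -113 ≡ 152 (mod 265).
Check: 68 × 152 = 10336 ≡ 1 (mod 265)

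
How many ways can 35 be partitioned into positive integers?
14883

p(n) counts ways to write n as a sum of positive integers (order ignored).
Euler's pentagonal recurrence: p(k) = p(k-1) + p(k-2) - p(k-5) - p(k-7) + p(k-12) + p(k-15) - ... (offsets j(3j∓1)/2, signs ++--, p(0)=1, p(<0)=0).
DP table for k = 0..34: p(0)=1, p(1)=1, p(2)=2, p(3)=3, p(4)=5, p(5)=7, p(6)=11, p(7)=15, p(8)=22, p(9)=30, p(10)=42, p(11)=56, p(12)=77, p(13)=101, p(14)=135, p(15)=176, p(16)=231, p(17)=297, p(18)=385, p(19)=490, p(20)=627, p(21)=792, p(22)=1002, p(23)=1255, p(24)=1575, p(25)=1958, p(26)=2436, p(27)=3010, p(28)=3718, p(29)=4565, p(30)=5604, p(31)=6842, p(32)=8349, p(33)=10143, p(34)=12310.
Final step: p(35) = p(34) + p(33) - p(30) - p(28) + p(23) + p(20) - p(13) - p(9) + p(0)
= 12310 + 10143 - 5604 - 3718 + 1255 + 627 - 101 - 30 + 1
= 14883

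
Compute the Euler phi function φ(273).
144

273 = 3 × 7 × 13
φ(n) = n × ∏(1 - 1/p) for each prime p dividing n
φ(273) = 273 × (1 - 1/3) × (1 - 1/7) × (1 - 1/13) = 144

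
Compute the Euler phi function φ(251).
250

251 = 251
φ(n) = n × ∏(1 - 1/p) for each prime p dividing n
φ(251) = 251 × (1 - 1/251) = 250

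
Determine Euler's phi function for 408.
128

408 = 2^3 × 3 × 17
φ(n) = n × ∏(1 - 1/p) for each prime p dividing n
φ(408) = 408 × (1 - 1/2) × (1 - 1/3) × (1 - 1/17) = 128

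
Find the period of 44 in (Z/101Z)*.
20

101 is prime, so ord(44) divides φ(101) = 100.
Divisors of 100: 1, 2, 4, 5, 10, 20, 25, 50, 100.
Repeated squaring: 44^1 ≡ 44, 44^2 ≡ 17, 44^4 ≡ 87, 44^8 ≡ 95, 44^16 ≡ 36, 44^32 ≡ 84, 44^64 ≡ 87 (mod 101).
Test 44^d mod 101 for each divisor d in increasing order:
44^1 ≡ 44
44^2 ≡ 17
44^4 ≡ 87
44^5 = 44^4·44^1 ≡ 91
44^10 = 44^8·44^2 ≡ 100
44^20 = 44^16·44^4 ≡ 1  ← first divisor giving 1
The order is 20.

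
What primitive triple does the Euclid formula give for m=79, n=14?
(6045, 2212, 6437)

Euclid's formula: a = m² - n², b = 2mn, c = m² + n²
m = 79, n = 14
a = 79² - 14² = 6241 - 196 = 6045
b = 2 × 79 × 14 = 2212
c = 79² + 14² = 6241 + 196 = 6437
Verification: 6045² + 2212² = 36542025 + 4892944 = 41434969 = 6437² ✓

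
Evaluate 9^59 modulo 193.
150

Repeated squaring. Binary of 59 = 111011.
9^1 ≡ 9 (mod 193); 9^2 ≡ 81 (mod 193); 9^4 ≡ 192 (mod 193); 9^8 ≡ 1 (mod 193); 9^16 ≡ 1 (mod 193); 9^32 ≡ 1 (mod 193)
9^59 = 9^1 × 9^2 × 9^8 × 9^16 × 9^32 ≡ 150 (mod 193)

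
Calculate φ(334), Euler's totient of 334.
166

334 = 2 × 167
φ(n) = n × ∏(1 - 1/p) for each prime p dividing n
φ(334) = 334 × (1 - 1/2) × (1 - 1/167) = 166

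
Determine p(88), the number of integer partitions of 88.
44108109

p(n) counts ways to write n as a sum of positive integers (order ignored).
Euler's pentagonal recurrence: p(k) = p(k-1) + p(k-2) - p(k-5) - p(k-7) + p(k-12) + p(k-15) - ... (offsets j(3j∓1)/2, signs ++--, p(0)=1, p(<0)=0).
DP table for k = 0..87: p(0)=1, p(1)=1, p(2)=2, p(3)=3, p(4)=5, p(5)=7, p(6)=11, p(7)=15, p(8)=22, p(9)=30, p(10)=42, p(11)=56, p(12)=77, p(13)=101, p(14)=135, p(15)=176, p(16)=231, p(17)=297, p(18)=385, p(19)=490, p(20)=627, p(21)=792, p(22)=1002, p(23)=1255, p(24)=1575, p(25)=1958, p(26)=2436, p(27)=3010, p(28)=3718, p(29)=4565, p(30)=5604, p(31)=6842, p(32)=8349, p(33)=10143, p(34)=12310, p(35)=14883, p(36)=17977, p(37)=21637, p(38)=26015, p(39)=31185, p(40)=37338, p(41)=44583, p(42)=53174, p(43)=63261, p(44)=75175, p(45)=89134, p(46)=105558, p(47)=124754, p(48)=147273, p(49)=173525, p(50)=204226, p(51)=239943, p(52)=281589, p(53)=329931, p(54)=386155, p(55)=451276, p(56)=526823, p(57)=614154, p(58)=715220, p(59)=831820, p(60)=966467, p(61)=1121505, p(62)=1300156, p(63)=1505499, p(64)=1741630, p(65)=2012558, p(66)=2323520, p(67)=2679689, p(68)=3087735, p(69)=3554345, p(70)=4087968, p(71)=4697205, p(72)=5392783, p(73)=6185689, p(74)=7089500, p(75)=8118264, p(76)=9289091, p(77)=10619863, p(78)=12132164, p(79)=13848650, p(80)=15796476, p(81)=18004327, p(82)=20506255, p(83)=23338469, p(84)=26543660, p(85)=30167357, p(86)=34262962, p(87)=38887673.
Final step: p(88) = p(87) + p(86) - p(83) - p(81) + p(76) + p(73) - p(66) - p(62) + p(53) + p(48) - p(37) - p(31) + p(18) + p(11)
= 38887673 + 34262962 - 23338469 - 18004327 + 9289091 + 6185689 - 2323520 - 1300156 + 329931 + 147273 - 21637 - 6842 + 385 + 56
= 44108109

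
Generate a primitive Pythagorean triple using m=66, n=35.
(3131, 4620, 5581)

Euclid's formula: a = m² - n², b = 2mn, c = m² + n²
m = 66, n = 35
a = 66² - 35² = 4356 - 1225 = 3131
b = 2 × 66 × 35 = 4620
c = 66² + 35² = 4356 + 1225 = 5581
Verification: 3131² + 4620² = 9803161 + 21344400 = 31147561 = 5581² ✓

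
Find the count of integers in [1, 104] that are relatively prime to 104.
48

104 = 2^3 × 13
φ(n) = n × ∏(1 - 1/p) for each prime p dividing n
φ(104) = 104 × (1 - 1/2) × (1 - 1/13) = 48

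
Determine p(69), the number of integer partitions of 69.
3554345

p(n) counts ways to write n as a sum of positive integers (order ignored).
Euler's pentagonal recurrence: p(k) = p(k-1) + p(k-2) - p(k-5) - p(k-7) + p(k-12) + p(k-15) - ... (offsets j(3j∓1)/2, signs ++--, p(0)=1, p(<0)=0).
DP table for k = 0..68: p(0)=1, p(1)=1, p(2)=2, p(3)=3, p(4)=5, p(5)=7, p(6)=11, p(7)=15, p(8)=22, p(9)=30, p(10)=42, p(11)=56, p(12)=77, p(13)=101, p(14)=135, p(15)=176, p(16)=231, p(17)=297, p(18)=385, p(19)=490, p(20)=627, p(21)=792, p(22)=1002, p(23)=1255, p(24)=1575, p(25)=1958, p(26)=2436, p(27)=3010, p(28)=3718, p(29)=4565, p(30)=5604, p(31)=6842, p(32)=8349, p(33)=10143, p(34)=12310, p(35)=14883, p(36)=17977, p(37)=21637, p(38)=26015, p(39)=31185, p(40)=37338, p(41)=44583, p(42)=53174, p(43)=63261, p(44)=75175, p(45)=89134, p(46)=105558, p(47)=124754, p(48)=147273, p(49)=173525, p(50)=204226, p(51)=239943, p(52)=281589, p(53)=329931, p(54)=386155, p(55)=451276, p(56)=526823, p(57)=614154, p(58)=715220, p(59)=831820, p(60)=966467, p(61)=1121505, p(62)=1300156, p(63)=1505499, p(64)=1741630, p(65)=2012558, p(66)=2323520, p(67)=2679689, p(68)=3087735.
Final step: p(69) = p(68) + p(67) - p(64) - p(62) + p(57) + p(54) - p(47) - p(43) + p(34) + p(29) - p(18) - p(12)
= 3087735 + 2679689 - 1741630 - 1300156 + 614154 + 386155 - 124754 - 63261 + 12310 + 4565 - 385 - 77
= 3554345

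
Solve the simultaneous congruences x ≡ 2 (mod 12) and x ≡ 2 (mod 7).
2

Using Chinese Remainder Theorem:
M = 12 × 7 = 84
M1 = 7, M2 = 12
y1 = 7^(-1) mod 12 = 7
y2 = 12^(-1) mod 7 = 3
x = (2×7×7 + 2×12×3) mod 84 = 2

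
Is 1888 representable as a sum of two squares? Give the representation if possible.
Not possible

Factorization: 1888 = 2^5 × 59
By Fermat: n is sum of two squares iff every prime p ≡ 3 (mod 4) appears to even power.
Prime(s) ≡ 3 (mod 4) with odd exponent: [(59, 1)]
Therefore 1888 cannot be expressed as a² + b².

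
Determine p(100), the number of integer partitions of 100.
190569292

p(n) counts ways to write n as a sum of positive integers (order ignored).
Euler's pentagonal recurrence: p(k) = p(k-1) + p(k-2) - p(k-5) - p(k-7) + p(k-12) + p(k-15) - ... (offsets j(3j∓1)/2, signs ++--, p(0)=1, p(<0)=0).
DP table for k = 0..99: p(0)=1, p(1)=1, p(2)=2, p(3)=3, p(4)=5, p(5)=7, p(6)=11, p(7)=15, p(8)=22, p(9)=30, p(10)=42, p(11)=56, p(12)=77, p(13)=101, p(14)=135, p(15)=176, p(16)=231, p(17)=297, p(18)=385, p(19)=490, p(20)=627, p(21)=792, p(22)=1002, p(23)=1255, p(24)=1575, p(25)=1958, p(26)=2436, p(27)=3010, p(28)=3718, p(29)=4565, p(30)=5604, p(31)=6842, p(32)=8349, p(33)=10143, p(34)=12310, p(35)=14883, p(36)=17977, p(37)=21637, p(38)=26015, p(39)=31185, p(40)=37338, p(41)=44583, p(42)=53174, p(43)=63261, p(44)=75175, p(45)=89134, p(46)=105558, p(47)=124754, p(48)=147273, p(49)=173525, p(50)=204226, p(51)=239943, p(52)=281589, p(53)=329931, p(54)=386155, p(55)=451276, p(56)=526823, p(57)=614154, p(58)=715220, p(59)=831820, p(60)=966467, p(61)=1121505, p(62)=1300156, p(63)=1505499, p(64)=1741630, p(65)=2012558, p(66)=2323520, p(67)=2679689, p(68)=3087735, p(69)=3554345, p(70)=4087968, p(71)=4697205, p(72)=5392783, p(73)=6185689, p(74)=7089500, p(75)=8118264, p(76)=9289091, p(77)=10619863, p(78)=12132164, p(79)=13848650, p(80)=15796476, p(81)=18004327, p(82)=20506255, p(83)=23338469, p(84)=26543660, p(85)=30167357, p(86)=34262962, p(87)=38887673, p(88)=44108109, p(89)=49995925, p(90)=56634173, p(91)=64112359, p(92)=72533807, p(93)=82010177, p(94)=92669720, p(95)=104651419, p(96)=118114304, p(97)=133230930, p(98)=150198136, p(99)=169229875.
Final step: p(100) = p(99) + p(98) - p(95) - p(93) + p(88) + p(85) - p(78) - p(74) + p(65) + p(60) - p(49) - p(43) + p(30) + p(23) - p(8) - p(0)
= 169229875 + 150198136 - 104651419 - 82010177 + 44108109 + 30167357 - 12132164 - 7089500 + 2012558 + 966467 - 173525 - 63261 + 5604 + 1255 - 22 - 1
= 190569292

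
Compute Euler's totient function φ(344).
168

344 = 2^3 × 43
φ(n) = n × ∏(1 - 1/p) for each prime p dividing n
φ(344) = 344 × (1 - 1/2) × (1 - 1/43) = 168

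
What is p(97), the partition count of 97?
133230930

p(n) counts ways to write n as a sum of positive integers (order ignored).
Euler's pentagonal recurrence: p(k) = p(k-1) + p(k-2) - p(k-5) - p(k-7) + p(k-12) + p(k-15) - ... (offsets j(3j∓1)/2, signs ++--, p(0)=1, p(<0)=0).
DP table for k = 0..96: p(0)=1, p(1)=1, p(2)=2, p(3)=3, p(4)=5, p(5)=7, p(6)=11, p(7)=15, p(8)=22, p(9)=30, p(10)=42, p(11)=56, p(12)=77, p(13)=101, p(14)=135, p(15)=176, p(16)=231, p(17)=297, p(18)=385, p(19)=490, p(20)=627, p(21)=792, p(22)=1002, p(23)=1255, p(24)=1575, p(25)=1958, p(26)=2436, p(27)=3010, p(28)=3718, p(29)=4565, p(30)=5604, p(31)=6842, p(32)=8349, p(33)=10143, p(34)=12310, p(35)=14883, p(36)=17977, p(37)=21637, p(38)=26015, p(39)=31185, p(40)=37338, p(41)=44583, p(42)=53174, p(43)=63261, p(44)=75175, p(45)=89134, p(46)=105558, p(47)=124754, p(48)=147273, p(49)=173525, p(50)=204226, p(51)=239943, p(52)=281589, p(53)=329931, p(54)=386155, p(55)=451276, p(56)=526823, p(57)=614154, p(58)=715220, p(59)=831820, p(60)=966467, p(61)=1121505, p(62)=1300156, p(63)=1505499, p(64)=1741630, p(65)=2012558, p(66)=2323520, p(67)=2679689, p(68)=3087735, p(69)=3554345, p(70)=4087968, p(71)=4697205, p(72)=5392783, p(73)=6185689, p(74)=7089500, p(75)=8118264, p(76)=9289091, p(77)=10619863, p(78)=12132164, p(79)=13848650, p(80)=15796476, p(81)=18004327, p(82)=20506255, p(83)=23338469, p(84)=26543660, p(85)=30167357, p(86)=34262962, p(87)=38887673, p(88)=44108109, p(89)=49995925, p(90)=56634173, p(91)=64112359, p(92)=72533807, p(93)=82010177, p(94)=92669720, p(95)=104651419, p(96)=118114304.
Final step: p(97) = p(96) + p(95) - p(92) - p(90) + p(85) + p(82) - p(75) - p(71) + p(62) + p(57) - p(46) - p(40) + p(27) + p(20) - p(5)
= 118114304 + 104651419 - 72533807 - 56634173 + 30167357 + 20506255 - 8118264 - 4697205 + 1300156 + 614154 - 105558 - 37338 + 3010 + 627 - 7
= 133230930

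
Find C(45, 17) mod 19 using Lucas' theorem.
0

Using Lucas' theorem:
Write n=45 and k=17 in base 19:
n in base 19: [2, 7]
k in base 19: [0, 17]
C(45,17) mod 19 = ∏ C(n_i, k_i) mod 19
Digit binomials (mod 19): C(2,0) = 1; C(7,17) = 0 (k_i > n_i)
Product: 1 × 0 = 0 ≡ 0 (mod 19)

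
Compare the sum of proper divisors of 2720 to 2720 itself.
abundant

Proper divisors of 2720: sum = 1 + 2 + 4 + 5 + 8 + 10 + 16 + 17 + ... + 340 + 544 + 680 + 1360 (23 divisors) = 4084
Since 4084 > 2720, 2720 is abundant.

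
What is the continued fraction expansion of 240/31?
[7; 1, 2, 1, 7]

Euclidean algorithm steps:
240 = 7 × 31 + 23
31 = 1 × 23 + 8
23 = 2 × 8 + 7
8 = 1 × 7 + 1
7 = 7 × 1 + 0
Continued fraction: [7; 1, 2, 1, 7]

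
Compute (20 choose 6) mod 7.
1

Using Lucas' theorem:
Write n=20 and k=6 in base 7:
n in base 7: [2, 6]
k in base 7: [0, 6]
C(20,6) mod 7 = ∏ C(n_i, k_i) mod 7
Digit binomials (mod 7): C(2,0) = 1; C(6,6) = 1
Product: 1 × 1 = 1 ≡ 1 (mod 7)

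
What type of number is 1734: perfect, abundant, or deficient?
abundant

Proper divisors of 1734: sum = 1 + 2 + 3 + 6 + 17 + 34 + 51 + 102 + 289 + 578 + 867 = 1950
Since 1950 > 1734, 1734 is abundant.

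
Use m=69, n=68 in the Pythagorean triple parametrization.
(137, 9384, 9385)

Euclid's formula: a = m² - n², b = 2mn, c = m² + n²
m = 69, n = 68
a = 69² - 68² = 4761 - 4624 = 137
b = 2 × 69 × 68 = 9384
c = 69² + 68² = 4761 + 4624 = 9385
Verification: 137² + 9384² = 18769 + 88059456 = 88078225 = 9385² ✓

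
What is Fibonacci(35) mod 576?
521

Matrix identity: Q^n = [[F_(n+1), F_n], [F_n, F_(n-1)]] with Q = [[1,1],[1,0]].
n = 35 = 100011₂. Square-and-multiply, entries mod 576:
Q^1 = [[1,1],[1,0]]
Q^2 = (Q^1)² = [[2,1],[1,1]]
Q^4 = (Q^2)² = [[5,3],[3,2]]
Q^8 = (Q^4)² = [[34,21],[21,13]]
Q^17 = (Q^8)²·Q = [[280,445],[445,411]]
Q^35 = (Q^17)²·Q = [[432,521],[521,487]]
F_35 mod 576 = Q^35[0][1] = 521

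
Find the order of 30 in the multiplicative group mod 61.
60

61 is prime, so ord(30) divides φ(61) = 60.
Divisors of 60: 1, 2, 3, 4, 5, 6, 10, 12, 15, 20, 30, 60.
Repeated squaring: 30^1 ≡ 30, 30^2 ≡ 46, 30^4 ≡ 42, 30^8 ≡ 56, 30^16 ≡ 25, 30^32 ≡ 15 (mod 61).
Test 30^d mod 61 for each divisor d in increasing order:
30^1 ≡ 30
30^2 ≡ 46
30^3 = 30^2·30^1 ≡ 38
30^4 ≡ 42
30^5 = 30^4·30^1 ≡ 40
30^6 = 30^4·30^2 ≡ 41
30^10 = 30^8·30^2 ≡ 14
30^12 = 30^8·30^4 ≡ 34
30^15 = 30^8·30^4·30^2·30^1 ≡ 11
30^20 = 30^16·30^4 ≡ 13
30^30 = 30^16·30^8·30^4·30^2 ≡ 60
30^60 = 30^32·30^16·30^8·30^4 ≡ 1  ← first divisor giving 1
The order is 60.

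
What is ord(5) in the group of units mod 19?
9

19 is prime, so ord(5) divides φ(19) = 18.
Divisors of 18: 1, 2, 3, 6, 9, 18.
Repeated squaring: 5^1 ≡ 5, 5^2 ≡ 6, 5^4 ≡ 17, 5^8 ≡ 4, 5^16 ≡ 16 (mod 19).
Test 5^d mod 19 for each divisor d in increasing order:
5^1 ≡ 5
5^2 ≡ 6
5^3 = 5^2·5^1 ≡ 11
5^6 = 5^4·5^2 ≡ 7
5^9 = 5^8·5^1 ≡ 1  ← first divisor giving 1
The order is 9.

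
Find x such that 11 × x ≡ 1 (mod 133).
121

gcd(11, 133) = 1, so the inverse exists.
Extended Euclidean algorithm on (133, 11):
133 = 12 × 11 + 1  ⟹  1 = (1)·133 + (-12)·11
So (-12)·11 ≡ 1 (mod 133), i.e. 11^(-1) ≡ -12 ≡ 121 (mod 133).
Check: 11 × 121 = 1331 ≡ 1 (mod 133)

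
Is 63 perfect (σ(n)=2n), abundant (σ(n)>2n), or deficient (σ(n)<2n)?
deficient

Proper divisors of 63: sum = 1 + 3 + 7 + 9 + 21 = 41
Since 41 < 63, 63 is deficient.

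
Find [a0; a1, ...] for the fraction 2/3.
[0; 1, 2]

Euclidean algorithm steps:
2 = 0 × 3 + 2
3 = 1 × 2 + 1
2 = 2 × 1 + 0
Continued fraction: [0; 1, 2]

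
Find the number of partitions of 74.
7089500

p(n) counts ways to write n as a sum of positive integers (order ignored).
Euler's pentagonal recurrence: p(k) = p(k-1) + p(k-2) - p(k-5) - p(k-7) + p(k-12) + p(k-15) - ... (offsets j(3j∓1)/2, signs ++--, p(0)=1, p(<0)=0).
DP table for k = 0..73: p(0)=1, p(1)=1, p(2)=2, p(3)=3, p(4)=5, p(5)=7, p(6)=11, p(7)=15, p(8)=22, p(9)=30, p(10)=42, p(11)=56, p(12)=77, p(13)=101, p(14)=135, p(15)=176, p(16)=231, p(17)=297, p(18)=385, p(19)=490, p(20)=627, p(21)=792, p(22)=1002, p(23)=1255, p(24)=1575, p(25)=1958, p(26)=2436, p(27)=3010, p(28)=3718, p(29)=4565, p(30)=5604, p(31)=6842, p(32)=8349, p(33)=10143, p(34)=12310, p(35)=14883, p(36)=17977, p(37)=21637, p(38)=26015, p(39)=31185, p(40)=37338, p(41)=44583, p(42)=53174, p(43)=63261, p(44)=75175, p(45)=89134, p(46)=105558, p(47)=124754, p(48)=147273, p(49)=173525, p(50)=204226, p(51)=239943, p(52)=281589, p(53)=329931, p(54)=386155, p(55)=451276, p(56)=526823, p(57)=614154, p(58)=715220, p(59)=831820, p(60)=966467, p(61)=1121505, p(62)=1300156, p(63)=1505499, p(64)=1741630, p(65)=2012558, p(66)=2323520, p(67)=2679689, p(68)=3087735, p(69)=3554345, p(70)=4087968, p(71)=4697205, p(72)=5392783, p(73)=6185689.
Final step: p(74) = p(73) + p(72) - p(69) - p(67) + p(62) + p(59) - p(52) - p(48) + p(39) + p(34) - p(23) - p(17) + p(4)
= 6185689 + 5392783 - 3554345 - 2679689 + 1300156 + 831820 - 281589 - 147273 + 31185 + 12310 - 1255 - 297 + 5
= 7089500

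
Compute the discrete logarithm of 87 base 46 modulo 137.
44

Baby-step giant-step with step n = ⌈√137⌉ = 12.
Baby steps 46^j mod 137 (j:value) for j=0..11: 0:1, 1:46, 2:61, 3:66, 4:22, 5:53, 6:109, 7:82, 8:73, 9:70, 10:69, 11:23.
Giant-step multiplier: 46^(-12) ≡ 46^(136-12) = 46^124 ≡ 18 (mod 137).
Giant steps γ_i = 87·18^i mod 137: γ_0=87, γ_1=59, γ_2=103, γ_3=73 (in table at j=8).
x = i·n + j = 3·12 + 8 = 44.
Check: 46^44 ≡ 87 (mod 137).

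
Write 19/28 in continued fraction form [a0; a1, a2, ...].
[0; 1, 2, 9]

Euclidean algorithm steps:
19 = 0 × 28 + 19
28 = 1 × 19 + 9
19 = 2 × 9 + 1
9 = 9 × 1 + 0
Continued fraction: [0; 1, 2, 9]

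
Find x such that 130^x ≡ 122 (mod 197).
171

Baby-step giant-step with step n = ⌈√197⌉ = 15.
Baby steps 130^j mod 197 (j:value) for j=0..14: 0:1, 1:130, 2:155, 3:56, 4:188, 5:12, 6:181, 7:87, 8:81, 9:89, 10:144, 11:5, 12:59, 13:184, 14:83.
Giant-step multiplier: 130^(-15) ≡ 130^(196-15) = 130^181 ≡ 35 (mod 197).
Giant steps γ_i = 122·35^i mod 197: γ_0=122, γ_1=133, γ_2=124, γ_3=6, γ_4=13, γ_5=61, γ_6=165, γ_7=62, γ_8=3, γ_9=105, γ_10=129, γ_11=181 (in table at j=6).
x = i·n + j = 11·15 + 6 = 171.
Check: 130^171 ≡ 122 (mod 197).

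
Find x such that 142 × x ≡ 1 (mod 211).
159

gcd(142, 211) = 1, so the inverse exists.
Extended Euclidean algorithm on (211, 142):
211 = 1 × 142 + 69  ⟹  69 = (1)·211 + (-1)·142
142 = 2 × 69 + 4  ⟹  4 = (-2)·211 + (3)·142
69 = 17 × 4 + 1  ⟹  1 = (35)·211 + (-52)·142
So (-52)·142 ≡ 1 (mod 211), i.e. 142^(-1) ≡ -52 ≡ 159 (mod 211).
Check: 142 × 159 = 22578 ≡ 1 (mod 211)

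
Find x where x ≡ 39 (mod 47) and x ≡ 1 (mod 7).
274

Using Chinese Remainder Theorem:
M = 47 × 7 = 329
M1 = 7, M2 = 47
y1 = 7^(-1) mod 47 = 27
y2 = 47^(-1) mod 7 = 3
x = (39×7×27 + 1×47×3) mod 329 = 274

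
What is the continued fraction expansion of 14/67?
[0; 4, 1, 3, 1, 2]

Euclidean algorithm steps:
14 = 0 × 67 + 14
67 = 4 × 14 + 11
14 = 1 × 11 + 3
11 = 3 × 3 + 2
3 = 1 × 2 + 1
2 = 2 × 1 + 0
Continued fraction: [0; 4, 1, 3, 1, 2]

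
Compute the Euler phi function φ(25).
20

25 = 5^2
φ(n) = n × ∏(1 - 1/p) for each prime p dividing n
φ(25) = 25 × (1 - 1/5) = 20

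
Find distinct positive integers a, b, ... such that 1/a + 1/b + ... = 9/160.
1/18 + 1/1440

Greedy algorithm:
9/160: ceiling(160/9) = 18, use 1/18
1/1440: ceiling(1440/1) = 1440, use 1/1440
Result: 9/160 = 1/18 + 1/1440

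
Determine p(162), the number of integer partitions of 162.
129913904637

p(n) counts ways to write n as a sum of positive integers (order ignored).
Euler's pentagonal recurrence: p(k) = p(k-1) + p(k-2) - p(k-5) - p(k-7) + p(k-12) + p(k-15) - ... (offsets j(3j∓1)/2, signs ++--, p(0)=1, p(<0)=0).
DP table for k = 0..161: p(0)=1, p(1)=1, p(2)=2, p(3)=3, p(4)=5, p(5)=7, p(6)=11, p(7)=15, p(8)=22, p(9)=30, p(10)=42, p(11)=56, p(12)=77, p(13)=101, p(14)=135, p(15)=176, p(16)=231, p(17)=297, p(18)=385, p(19)=490, p(20)=627, p(21)=792, p(22)=1002, p(23)=1255, p(24)=1575, p(25)=1958, p(26)=2436, p(27)=3010, p(28)=3718, p(29)=4565, p(30)=5604, p(31)=6842, p(32)=8349, p(33)=10143, p(34)=12310, p(35)=14883, p(36)=17977, p(37)=21637, p(38)=26015, p(39)=31185, p(40)=37338, p(41)=44583, p(42)=53174, p(43)=63261, p(44)=75175, p(45)=89134, p(46)=105558, p(47)=124754, p(48)=147273, p(49)=173525, p(50)=204226, p(51)=239943, p(52)=281589, p(53)=329931, p(54)=386155, p(55)=451276, p(56)=526823, p(57)=614154, p(58)=715220, p(59)=831820, p(60)=966467, p(61)=1121505, p(62)=1300156, p(63)=1505499, p(64)=1741630, p(65)=2012558, p(66)=2323520, p(67)=2679689, p(68)=3087735, p(69)=3554345, p(70)=4087968, p(71)=4697205, p(72)=5392783, p(73)=6185689, p(74)=7089500, p(75)=8118264, p(76)=9289091, p(77)=10619863, p(78)=12132164, p(79)=13848650, p(80)=15796476, p(81)=18004327, p(82)=20506255, p(83)=23338469, p(84)=26543660, p(85)=30167357, p(86)=34262962, p(87)=38887673, p(88)=44108109, p(89)=49995925, p(90)=56634173, p(91)=64112359, p(92)=72533807, p(93)=82010177, p(94)=92669720, p(95)=104651419, p(96)=118114304, p(97)=133230930, p(98)=150198136, p(99)=169229875, p(100)=190569292, p(101)=214481126, p(102)=241265379, p(103)=271248950, p(104)=304801365, p(105)=342325709, p(106)=384276336, p(107)=431149389, p(108)=483502844, p(109)=541946240, p(110)=607163746, p(111)=679903203, p(112)=761002156, p(113)=851376628, p(114)=952050665, p(115)=1064144451, p(116)=1188908248, p(117)=1327710076, p(118)=1482074143, p(119)=1653668665, p(120)=1844349560, p(121)=2056148051, p(122)=2291320912, p(123)=2552338241, p(124)=2841940500, p(125)=3163127352, p(126)=3519222692, p(127)=3913864295, p(128)=4351078600, p(129)=4835271870, p(130)=5371315400, p(131)=5964539504, p(132)=6620830889, p(133)=7346629512, p(134)=8149040695, p(135)=9035836076, p(136)=10015581680, p(137)=11097645016, p(138)=12292341831, p(139)=13610949895, p(140)=15065878135, p(141)=16670689208, p(142)=18440293320, p(143)=20390982757, p(144)=22540654445, p(145)=24908858009, p(146)=27517052599, p(147)=30388671978, p(148)=33549419497, p(149)=37027355200, p(150)=40853235313, p(151)=45060624582, p(152)=49686288421, p(153)=54770336324, p(154)=60356673280, p(155)=66493182097, p(156)=73232243759, p(157)=80630964769, p(158)=88751778802, p(159)=97662728555, p(160)=107438159466, p(161)=118159068427.
Final step: p(162) = p(161) + p(160) - p(157) - p(155) + p(150) + p(147) - p(140) - p(136) + p(127) + p(122) - p(111) - p(105) + p(92) + p(85) - p(70) - p(62) + p(45) + p(36) - p(17) - p(7)
= 118159068427 + 107438159466 - 80630964769 - 66493182097 + 40853235313 + 30388671978 - 15065878135 - 10015581680 + 3913864295 + 2291320912 - 679903203 - 342325709 + 72533807 + 30167357 - 4087968 - 1300156 + 89134 + 17977 - 297 - 15
= 129913904637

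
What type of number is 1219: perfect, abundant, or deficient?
deficient

Proper divisors of 1219: sum = 1 + 23 + 53 = 77
Since 77 < 1219, 1219 is deficient.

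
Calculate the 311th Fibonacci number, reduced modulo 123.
34

Matrix identity: Q^n = [[F_(n+1), F_n], [F_n, F_(n-1)]] with Q = [[1,1],[1,0]].
n = 311 = 100110111₂. Square-and-multiply, entries mod 123:
Q^1 = [[1,1],[1,0]]
Q^2 = (Q^1)² = [[2,1],[1,1]]
Q^4 = (Q^2)² = [[5,3],[3,2]]
Q^9 = (Q^4)²·Q = [[55,34],[34,21]]
Q^19 = (Q^9)²·Q = [[0,122],[122,1]]
Q^38 = (Q^19)² = [[1,122],[122,2]]
Q^77 = (Q^38)²·Q = [[122,2],[2,120]]
Q^155 = (Q^77)²·Q = [[120,5],[5,115]]
Q^311 = (Q^155)²·Q = [[102,34],[34,68]]
F_311 mod 123 = Q^311[0][1] = 34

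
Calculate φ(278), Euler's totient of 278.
138

278 = 2 × 139
φ(n) = n × ∏(1 - 1/p) for each prime p dividing n
φ(278) = 278 × (1 - 1/2) × (1 - 1/139) = 138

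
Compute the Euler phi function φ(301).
252

301 = 7 × 43
φ(n) = n × ∏(1 - 1/p) for each prime p dividing n
φ(301) = 301 × (1 - 1/7) × (1 - 1/43) = 252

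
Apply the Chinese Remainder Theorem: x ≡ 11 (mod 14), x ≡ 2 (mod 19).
249

Using Chinese Remainder Theorem:
M = 14 × 19 = 266
M1 = 19, M2 = 14
y1 = 19^(-1) mod 14 = 3
y2 = 14^(-1) mod 19 = 15
x = (11×19×3 + 2×14×15) mod 266 = 249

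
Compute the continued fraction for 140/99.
[1; 2, 2, 2, 2, 3]

Euclidean algorithm steps:
140 = 1 × 99 + 41
99 = 2 × 41 + 17
41 = 2 × 17 + 7
17 = 2 × 7 + 3
7 = 2 × 3 + 1
3 = 3 × 1 + 0
Continued fraction: [1; 2, 2, 2, 2, 3]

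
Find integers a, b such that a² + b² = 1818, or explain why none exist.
27² + 33² (a=27, b=33)

Factorization: 1818 = 2 × 3^2 × 101
By Fermat: n is sum of two squares iff every prime p ≡ 3 (mod 4) appears to even power.
All primes ≡ 3 (mod 4) appear to even power.
Search a = 0, 1, 2, … for 1818 - a² a perfect square: first hit at a = 27: 1818 - 729 = 1089 = 33².
1818 = 27² + 33² = 729 + 1089 ✓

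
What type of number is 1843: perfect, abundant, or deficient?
deficient

Proper divisors of 1843: sum = 1 + 19 + 97 = 117
Since 117 < 1843, 1843 is deficient.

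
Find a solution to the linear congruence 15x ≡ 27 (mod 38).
x ≡ 17 (mod 38)

gcd(15, 38) = 1, which divides 27, so solutions exist.
Find 15^(-1) mod 38 by the extended Euclidean algorithm:
38 = 2 × 15 + 8  ⟹  8 = (1)·38 + (-2)·15
15 = 1 × 8 + 7  ⟹  7 = (-1)·38 + (3)·15
8 = 1 × 7 + 1  ⟹  1 = (2)·38 + (-5)·15
So (-5)·15 ≡ 1 (mod 38), i.e. 15^(-1) ≡ -5 ≡ 33 (mod 38).
x ≡ 33 × 27 = 891 ≡ 17 (mod 38).
Check: 15 × 17 = 255 ≡ 27 (mod 38).
Unique solution: x ≡ 17 (mod 38)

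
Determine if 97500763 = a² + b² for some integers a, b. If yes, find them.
Not possible

Factorization: 97500763 = 17 × 179^3
By Fermat: n is sum of two squares iff every prime p ≡ 3 (mod 4) appears to even power.
Prime(s) ≡ 3 (mod 4) with odd exponent: [(179, 3)]
Therefore 97500763 cannot be expressed as a² + b².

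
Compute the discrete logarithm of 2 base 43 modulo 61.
7

Baby-step giant-step with step n = ⌈√61⌉ = 8.
Baby steps 43^j mod 61 (j:value) for j=0..7: 0:1, 1:43, 2:19, 3:24, 4:56, 5:29, 6:27, 7:2.
h = 2 is already in the table at j=7, so x = 7.
Check: 43^7 ≡ 2 (mod 61).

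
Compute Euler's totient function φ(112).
48

112 = 2^4 × 7
φ(n) = n × ∏(1 - 1/p) for each prime p dividing n
φ(112) = 112 × (1 - 1/2) × (1 - 1/7) = 48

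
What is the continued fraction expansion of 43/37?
[1; 6, 6]

Euclidean algorithm steps:
43 = 1 × 37 + 6
37 = 6 × 6 + 1
6 = 6 × 1 + 0
Continued fraction: [1; 6, 6]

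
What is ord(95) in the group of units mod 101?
5

101 is prime, so ord(95) divides φ(101) = 100.
Divisors of 100: 1, 2, 4, 5, 10, 20, 25, 50, 100.
Repeated squaring: 95^1 ≡ 95, 95^2 ≡ 36, 95^4 ≡ 84, 95^8 ≡ 87, 95^16 ≡ 95, 95^32 ≡ 36, 95^64 ≡ 84 (mod 101).
Test 95^d mod 101 for each divisor d in increasing order:
95^1 ≡ 95
95^2 ≡ 36
95^4 ≡ 84
95^5 = 95^4·95^1 ≡ 1  ← first divisor giving 1
The order is 5.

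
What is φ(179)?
178

179 = 179
φ(n) = n × ∏(1 - 1/p) for each prime p dividing n
φ(179) = 179 × (1 - 1/179) = 178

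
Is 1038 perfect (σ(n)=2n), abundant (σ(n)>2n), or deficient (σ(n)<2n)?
abundant

Proper divisors of 1038: sum = 1 + 2 + 3 + 6 + 173 + 346 + 519 = 1050
Since 1050 > 1038, 1038 is abundant.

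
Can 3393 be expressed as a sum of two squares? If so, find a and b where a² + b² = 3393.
12² + 57² (a=12, b=57)

Factorization: 3393 = 3^2 × 13 × 29
By Fermat: n is sum of two squares iff every prime p ≡ 3 (mod 4) appears to even power.
All primes ≡ 3 (mod 4) appear to even power.
Search a = 0, 1, 2, … for 3393 - a² a perfect square: first hit at a = 12: 3393 - 144 = 3249 = 57².
3393 = 12² + 57² = 144 + 3249 ✓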